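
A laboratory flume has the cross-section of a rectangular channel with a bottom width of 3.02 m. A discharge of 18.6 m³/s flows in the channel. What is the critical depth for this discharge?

y_c = 1.57 m

For a rectangular channel, critical depth y_c = (q²/g)^(1/3) where q = Q/b = 18.6/3.02 = 6.159 m²/s.
So y_c = (6.159²/9.81)^(1/3) = 1.57 m.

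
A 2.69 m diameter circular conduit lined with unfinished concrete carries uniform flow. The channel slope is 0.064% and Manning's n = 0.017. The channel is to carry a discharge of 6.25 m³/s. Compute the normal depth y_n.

y_n = 2.12 m

Manning's equation rearranged: A R^(2/3) = nQ / (1·√S) = 0.017 × 6.25 / (√0.00064) = 4.2.
Trying y = 1.74 m: A R^(2/3) = 3.277 — too small.
Trying y = 2.5 m: A R^(2/3) = 4.69 — too large.
Trying y = 2.12 m: A R^(2/3) = 4.2 — matches.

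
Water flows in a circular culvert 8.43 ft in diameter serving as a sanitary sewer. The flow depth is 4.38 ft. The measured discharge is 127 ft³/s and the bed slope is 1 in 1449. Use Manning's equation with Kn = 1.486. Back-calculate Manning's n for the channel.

n = 0.015

For a circular section of diameter D = 8.43 ft at depth y = 4.38 ft, the central angle is θ = 2 arccos(1 − 2y/D) = 3.22 rad. Then A = (D²/8)(θ − sin θ) = 29.3 ft² and P = Dθ/2 = 13.57 ft.
Hydraulic radius R = A/P = 29.3/13.57 = 2.159 ft.
Rearranging Manning's equation: n = (1.486/Q) A R^(2/3) S^(1/2) = (1.486/127) × 29.3 × 2.159^(2/3) × √0.0006901 = 0.015.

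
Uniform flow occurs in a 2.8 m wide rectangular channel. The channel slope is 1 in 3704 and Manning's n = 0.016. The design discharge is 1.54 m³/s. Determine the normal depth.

y_n = 0.828 m

Manning's equation rearranged: A R^(2/3) = nQ / (1·√S) = 0.016 × 1.54 / (√0.00027) = 1.5.
Trying y = 0.62 m: A R^(2/3) = 0.9885 — too small.
Trying y = 1.05 m: A R^(2/3) = 2.091 — too large.
Trying y = 0.828 m: A R^(2/3) = 1.5 — close enough.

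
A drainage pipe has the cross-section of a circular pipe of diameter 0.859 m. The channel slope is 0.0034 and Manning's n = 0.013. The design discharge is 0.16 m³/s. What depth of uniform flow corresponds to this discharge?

Manning's equation rearranged: A R^(2/3) = nQ / (1·√S) = 0.013 × 0.16 / (√0.0034) = 0.03567.
Try y = 0.216 m: A R^(2/3) = 0.0288 — short.
Try y = 0.271 m: A R^(2/3) = 0.04485 — over.
Try y = 0.241 m: A R^(2/3) = 0.03573 — matches.

y_n = 0.241 m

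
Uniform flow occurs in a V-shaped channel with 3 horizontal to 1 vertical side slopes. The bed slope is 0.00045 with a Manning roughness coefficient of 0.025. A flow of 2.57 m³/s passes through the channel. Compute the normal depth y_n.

y_n = 1.21 m

Manning's equation rearranged: A R^(2/3) = nQ / (1·√S) = 0.025 × 2.57 / (√0.00045) = 3.029.
Trying y = 1.02 m: A R^(2/3) = 1.924 — short.
Trying y = 1.4 m: A R^(2/3) = 4.476 — over.
Trying y = 1.21 m: A R^(2/3) = 3.033 — ≈ 3.029.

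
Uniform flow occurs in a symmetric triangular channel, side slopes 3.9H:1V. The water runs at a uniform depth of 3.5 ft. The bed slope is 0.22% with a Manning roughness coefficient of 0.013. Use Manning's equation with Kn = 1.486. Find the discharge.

For a triangular section with side slope z = 3.9: A = zy² = 3.9×3.5² = 47.77 ft²; P = 2y√(1+z²) = 2×3.5×4.026 = 28.18 ft.
Hydraulic radius R = A/P = 47.77/28.18 = 1.695 ft.
Manning's equation: Q = (1.486/n) A R^(2/3) S^(1/2) = (1.486/0.013) × 47.77 × 1.695^(2/3) × 0.0022^(1/2) = 364 ft³/s.

Q = 364 ft³/s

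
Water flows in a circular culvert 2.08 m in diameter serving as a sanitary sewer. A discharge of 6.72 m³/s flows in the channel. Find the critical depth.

y_c = 1.24 m

At critical depth, Q² T / (g A³) = 1, i.e. A³/T = Q²/g = 6.72²/9.81 = 4.603.
Try y = 1 m: A³/T = 2.03 — short.
Try y = 1.24 m: A³/T = 4.618 — matches.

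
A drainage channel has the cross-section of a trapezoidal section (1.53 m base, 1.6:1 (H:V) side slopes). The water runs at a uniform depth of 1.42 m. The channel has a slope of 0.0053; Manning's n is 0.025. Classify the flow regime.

subcritical

With bottom width b = 1.53 m and side slope z = 1.6: A = (b + zy)y = (1.53 + 1.6×1.42)×1.42 = 5.399 m²; P = b + 2y√(1+z²) = 1.53 + 2×1.42×1.887 = 6.889 m.
Hydraulic radius R = A/P = 5.399/6.889 = 0.7837 m.
V = (1/n) R^(2/3) √S = (1/0.025) × 0.7837^(2/3) × √0.0053 = 2.475 m/s. Hydraulic depth D_h = A/T = 5.399/6.074 = 0.8888 m.
Froude number Fr = V/√(g·D_h) = 2.475/√(9.81×0.8888) = 0.838, which is less than 1, so the flow is subcritical.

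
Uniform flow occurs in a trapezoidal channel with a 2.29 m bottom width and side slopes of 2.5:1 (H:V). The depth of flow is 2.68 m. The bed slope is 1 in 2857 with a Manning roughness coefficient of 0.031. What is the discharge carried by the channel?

Q = 18.5 m³/s

With bottom width b = 2.29 m and side slope z = 2.5: A = (b + zy)y = (2.29 + 2.5×2.68)×2.68 = 24.09 m²; P = b + 2y√(1+z²) = 2.29 + 2×2.68×2.693 = 16.72 m.
Hydraulic radius R = A/P = 24.09/16.72 = 1.441 m.
Manning's equation: Q = (1/n) A R^(2/3) S^(1/2) = (1/0.031) × 24.09 × 1.441^(2/3) × 0.00035^(1/2) = 18.5 m³/s.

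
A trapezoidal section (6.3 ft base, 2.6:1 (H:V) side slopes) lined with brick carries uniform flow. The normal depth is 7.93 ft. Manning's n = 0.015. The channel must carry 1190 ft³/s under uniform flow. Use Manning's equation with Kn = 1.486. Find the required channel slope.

S = 0.000463

With bottom width b = 6.3 ft and side slope z = 2.6: A = (b + zy)y = (6.3 + 2.6×7.93)×7.93 = 213.5 ft²; P = b + 2y√(1+z²) = 6.3 + 2×7.93×2.786 = 50.48 ft.
Hydraulic radius R = A/P = 213.5/50.48 = 4.229 ft.
From Manning's equation, S = [nQ / (1.486 A R^(2/3))]² = [0.015 × 1190 / (1.486 × 213.5 × 4.229^(2/3))]² = 0.000463.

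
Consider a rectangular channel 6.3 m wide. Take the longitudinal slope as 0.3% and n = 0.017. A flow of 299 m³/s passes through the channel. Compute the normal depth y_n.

Manning's equation rearranged: A R^(2/3) = nQ / (1·√S) = 0.017 × 299 / (√0.003) = 92.8.
Try y = 5.82 m: A R^(2/3) = 59.05 — too small.
Try y = 9.41 m: A R^(2/3) = 105.1 — too large.
Try y = 8.46 m: A R^(2/3) = 92.74 — close enough.

y_n = 8.46 m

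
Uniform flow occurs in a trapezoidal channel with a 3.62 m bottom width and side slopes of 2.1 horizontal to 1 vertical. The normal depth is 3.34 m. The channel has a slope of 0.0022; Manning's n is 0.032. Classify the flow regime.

With bottom width b = 3.62 m and side slope z = 2.1: A = (b + zy)y = (3.62 + 2.1×3.34)×3.34 = 35.52 m²; P = b + 2y√(1+z²) = 3.62 + 2×3.34×2.326 = 19.16 m.
Hydraulic radius R = A/P = 35.52/19.16 = 1.854 m.
V = (1/n) R^(2/3) √S = (1/0.032) × 1.854^(2/3) × √0.0022 = 2.212 m/s. Hydraulic depth D_h = A/T = 35.52/17.65 = 2.013 m.
Froude number Fr = V/√(g·D_h) = 2.212/√(9.81×2.013) = 0.498, which is less than 1, so the flow is subcritical.

subcritical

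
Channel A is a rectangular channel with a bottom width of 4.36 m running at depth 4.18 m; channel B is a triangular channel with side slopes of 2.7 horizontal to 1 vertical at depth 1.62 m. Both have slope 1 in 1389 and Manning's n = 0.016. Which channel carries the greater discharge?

channel A

Channel A: Flow area A = b·y = 4.36 × 4.18 = 18.22 m². Wetted perimeter P = b + 2y = 4.36 + 2×4.18 = 12.72 m. Hydraulic radius R = A/P = 18.22/12.72 = 1.433 m. Q_A = (1/0.016)·18.22·1.433^(2/3)·√0.0007199 = 38.84 m³/s.
Channel B: For a triangular section with side slope z = 2.7: A = zy² = 2.7×1.62² = 7.086 m²; P = 2y√(1+z²) = 2×1.62×2.879 = 9.329 m. Hydraulic radius R = A/P = 7.086/9.329 = 0.7596 m. Q_B = (1/0.016)·7.086·0.7596^(2/3)·√0.0007199 = 9.892 m³/s.
Q_A = 38.84 m³/s vs Q_B = 9.892 m³/s, so channel A carries more.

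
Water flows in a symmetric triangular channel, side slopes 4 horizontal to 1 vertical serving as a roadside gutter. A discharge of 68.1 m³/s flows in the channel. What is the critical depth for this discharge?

At critical depth, Q² T / (g A³) = 1, i.e. A³/T = Q²/g = 68.1²/9.81 = 472.7.
At y = 1.65 m: A³/T = 97.84 — too small.
At y = 2.81 m: A³/T = 1402 — too large.
At y = 2.26 m: A³/T = 471.7 — ≈ 472.7.

y_c = 2.26 m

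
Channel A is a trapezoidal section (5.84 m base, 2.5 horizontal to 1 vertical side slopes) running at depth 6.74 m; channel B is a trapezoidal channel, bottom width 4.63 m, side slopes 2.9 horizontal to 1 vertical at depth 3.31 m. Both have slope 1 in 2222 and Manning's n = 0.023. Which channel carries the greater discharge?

channel A

Channel A: With bottom width b = 5.84 m and side slope z = 2.5: A = (b + zy)y = (5.84 + 2.5×6.74)×6.74 = 152.9 m²; P = b + 2y√(1+z²) = 5.84 + 2×6.74×2.693 = 42.14 m. Hydraulic radius R = A/P = 152.9/42.14 = 3.629 m. Q_A = (1/0.023)·152.9·3.629^(2/3)·√0.00045 = 333.1 m³/s.
Channel B: With bottom width b = 4.63 m and side slope z = 2.9: A = (b + zy)y = (4.63 + 2.9×3.31)×3.31 = 47.1 m²; P = b + 2y√(1+z²) = 4.63 + 2×3.31×3.068 = 24.94 m. Hydraulic radius R = A/P = 47.1/24.94 = 1.889 m. Q_B = (1/0.023)·47.1·1.889^(2/3)·√0.00045 = 66.37 m³/s.
Q_A = 333.1 m³/s vs Q_B = 66.37 m³/s, so channel A carries more.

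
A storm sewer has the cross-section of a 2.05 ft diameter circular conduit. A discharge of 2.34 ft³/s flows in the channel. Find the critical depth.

At critical depth, Q² T / (g A³) = 1, i.e. A³/T = Q²/g = 2.34²/32.2 = 0.17.
At y = 0.64 ft: A³/T = 0.3587 — high.
At y = 0.528 ft: A³/T = 0.17 — ≈ 0.17.

y_c = 0.528 ft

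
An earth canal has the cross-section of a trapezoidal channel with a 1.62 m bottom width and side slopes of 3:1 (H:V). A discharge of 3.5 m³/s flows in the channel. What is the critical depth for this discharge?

y_c = 0.558 m

At critical depth, Q² T / (g A³) = 1, i.e. A³/T = Q²/g = 3.5²/9.81 = 1.249.
Try y = 0.383 m: A³/T = 0.3044 — short.
Try y = 0.625 m: A³/T = 1.941 — over.
Try y = 0.558 m: A³/T = 1.25 — matches.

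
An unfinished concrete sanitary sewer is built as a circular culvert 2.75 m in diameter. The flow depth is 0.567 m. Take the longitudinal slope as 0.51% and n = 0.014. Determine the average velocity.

V = 2.49 m/s

For a circular section of diameter D = 2.75 m at depth y = 0.567 m, the central angle is θ = 2 arccos(1 − 2y/D) = 1.885 rad. Then A = (D²/8)(θ − sin θ) = 0.8833 m² and P = Dθ/2 = 2.592 m.
Hydraulic radius R = A/P = 0.8833/2.592 = 0.3407 m.
From Manning's equation, V = (1/n) R^(2/3) S^(1/2) = (1/0.014) × 0.3407^(2/3) × 0.0051^(1/2) = 2.49 m/s.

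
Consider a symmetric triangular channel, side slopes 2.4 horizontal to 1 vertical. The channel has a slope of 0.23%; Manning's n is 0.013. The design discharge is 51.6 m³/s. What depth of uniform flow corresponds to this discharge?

Manning's equation rearranged: A R^(2/3) = nQ / (1·√S) = 0.013 × 51.6 / (√0.0023) = 13.99.
Trying y = 2.88 m: A R^(2/3) = 24.07 — too large.
Trying y = 1.89 m: A R^(2/3) = 7.827 — too small.
Trying y = 2.35 m: A R^(2/3) = 13.99 — matches.

y_n = 2.35 m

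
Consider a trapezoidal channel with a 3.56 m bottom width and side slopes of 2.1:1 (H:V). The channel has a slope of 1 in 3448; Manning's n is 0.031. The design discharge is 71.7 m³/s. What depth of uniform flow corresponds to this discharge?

Manning's equation rearranged: A R^(2/3) = nQ / (1·√S) = 0.031 × 71.7 / (√0.00029) = 130.5.
At y = 4.13 m: A R^(2/3) = 85.94 — short.
At y = 5.81 m: A R^(2/3) = 190.2 — over.
At y = 4.95 m: A R^(2/3) = 130.6 — close enough.

y_n = 4.95 m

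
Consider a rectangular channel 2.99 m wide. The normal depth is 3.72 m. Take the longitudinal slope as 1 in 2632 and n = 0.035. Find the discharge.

Flow area A = b·y = 2.99 × 3.72 = 11.12 m². Wetted perimeter P = b + 2y = 2.99 + 2×3.72 = 10.43 m.
Hydraulic radius R = A/P = 11.12/10.43 = 1.066 m.
Manning's equation: Q = (1/n) A R^(2/3) S^(1/2) = (1/0.035) × 11.12 × 1.066^(2/3) × 0.0003799^(1/2) = 6.47 m³/s.

Q = 6.47 m³/s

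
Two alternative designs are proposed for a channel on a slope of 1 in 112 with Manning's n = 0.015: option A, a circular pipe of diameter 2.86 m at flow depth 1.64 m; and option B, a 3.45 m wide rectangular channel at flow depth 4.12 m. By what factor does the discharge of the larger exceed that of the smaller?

5.03

Channel A: For a circular section of diameter D = 2.86 m at depth y = 1.64 m, the central angle is θ = 2 arccos(1 − 2y/D) = 3.436 rad. Then A = (D²/8)(θ − sin θ) = 3.811 m² and P = Dθ/2 = 4.914 m. Hydraulic radius R = A/P = 3.811/4.914 = 0.7754 m. Q_A = (1/0.015)·3.811·0.7754^(2/3)·√0.008929 = 20.26 m³/s.
Channel B: Flow area A = b·y = 3.45 × 4.12 = 14.21 m². Wetted perimeter P = b + 2y = 3.45 + 2×4.12 = 11.69 m. Hydraulic radius R = A/P = 14.21/11.69 = 1.216 m. Q_B = (1/0.015)·14.21·1.216^(2/3)·√0.008929 = 102 m³/s.
The larger discharge is 102 m³/s and the smaller is 20.26 m³/s; the ratio is 5.03.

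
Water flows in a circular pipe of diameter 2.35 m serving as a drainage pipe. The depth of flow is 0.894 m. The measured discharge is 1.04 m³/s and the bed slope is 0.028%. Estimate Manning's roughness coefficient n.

For a circular section of diameter D = 2.35 m at depth y = 0.894 m, the central angle is θ = 2 arccos(1 − 2y/D) = 2.659 rad. Then A = (D²/8)(θ − sin θ) = 1.515 m² and P = Dθ/2 = 3.124 m.
Hydraulic radius R = A/P = 1.515/3.124 = 0.4849 m.
Rearranging Manning's equation: n = (1/Q) A R^(2/3) S^(1/2) = (1/1.04) × 1.515 × 0.4849^(2/3) × √0.00028 = 0.015.

n = 0.015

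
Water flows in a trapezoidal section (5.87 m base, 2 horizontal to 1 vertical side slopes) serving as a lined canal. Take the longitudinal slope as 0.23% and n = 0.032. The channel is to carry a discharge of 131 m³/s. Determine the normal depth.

Manning's equation rearranged: A R^(2/3) = nQ / (1·√S) = 0.032 × 131 / (√0.0023) = 87.41.
Try y = 2.8 m: A R^(2/3) = 46.57 — short.
Try y = 4.61 m: A R^(2/3) = 132.4 — over.
Try y = 3.8 m: A R^(2/3) = 87.6 — ≈ 87.41.

y_n = 3.8 m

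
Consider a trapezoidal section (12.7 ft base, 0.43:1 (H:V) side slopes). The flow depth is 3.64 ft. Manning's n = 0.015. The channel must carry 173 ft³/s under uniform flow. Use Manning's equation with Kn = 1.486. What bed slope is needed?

With bottom width b = 12.7 ft and side slope z = 0.43: A = (b + zy)y = (12.7 + 0.43×3.64)×3.64 = 51.93 ft²; P = b + 2y√(1+z²) = 12.7 + 2×3.64×1.089 = 20.62 ft.
Hydraulic radius R = A/P = 51.93/20.62 = 2.518 ft.
From Manning's equation, S = [nQ / (1.486 A R^(2/3))]² = [0.015 × 173 / (1.486 × 51.93 × 2.518^(2/3))]² = 0.00033.

S = 0.00033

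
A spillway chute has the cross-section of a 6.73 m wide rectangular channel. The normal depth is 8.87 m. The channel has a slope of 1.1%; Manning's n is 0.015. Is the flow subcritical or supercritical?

Flow area A = b·y = 6.73 × 8.87 = 59.7 m². Wetted perimeter P = b + 2y = 6.73 + 2×8.87 = 24.47 m.
Hydraulic radius R = A/P = 59.7/24.47 = 2.44 m.
V = (1/n) R^(2/3) √S = (1/0.015) × 2.44^(2/3) × √0.011 = 12.67 m/s. Hydraulic depth D_h = A/T = 59.7/6.73 = 8.87 m.
Froude number Fr = V/√(g·D_h) = 12.67/√(9.81×8.87) = 1.36, which is greater than 1, so the flow is supercritical.

supercritical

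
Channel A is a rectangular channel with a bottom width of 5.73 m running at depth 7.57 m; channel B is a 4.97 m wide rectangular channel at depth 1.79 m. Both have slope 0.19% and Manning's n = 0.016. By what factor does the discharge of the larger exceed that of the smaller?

Channel A: Flow area A = b·y = 5.73 × 7.57 = 43.38 m². Wetted perimeter P = b + 2y = 5.73 + 2×7.57 = 20.87 m. Hydraulic radius R = A/P = 43.38/20.87 = 2.078 m. Q_A = (1/0.016)·43.38·2.078^(2/3)·√0.0019 = 192.5 m³/s.
Channel B: Flow area A = b·y = 4.97 × 1.79 = 8.896 m². Wetted perimeter P = b + 2y = 4.97 + 2×1.79 = 8.55 m. Hydraulic radius R = A/P = 8.896/8.55 = 1.041 m. Q_B = (1/0.016)·8.896·1.041^(2/3)·√0.0019 = 24.89 m³/s.
The larger discharge is 192.5 m³/s and the smaller is 24.89 m³/s; the ratio is 7.73.

7.73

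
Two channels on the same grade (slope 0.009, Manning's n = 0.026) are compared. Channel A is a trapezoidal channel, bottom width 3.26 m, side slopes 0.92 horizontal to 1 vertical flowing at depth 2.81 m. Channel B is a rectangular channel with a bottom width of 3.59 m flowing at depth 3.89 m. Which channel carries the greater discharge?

channel A

Channel A: With bottom width b = 3.26 m and side slope z = 0.92: A = (b + zy)y = (3.26 + 0.92×2.81)×2.81 = 16.43 m²; P = b + 2y√(1+z²) = 3.26 + 2×2.81×1.359 = 10.9 m. Hydraulic radius R = A/P = 16.43/10.9 = 1.507 m. Q_A = (1/0.026)·16.43·1.507^(2/3)·√0.009 = 78.79 m³/s.
Channel B: Flow area A = b·y = 3.59 × 3.89 = 13.97 m². Wetted perimeter P = b + 2y = 3.59 + 2×3.89 = 11.37 m. Hydraulic radius R = A/P = 13.97/11.37 = 1.228 m. Q_B = (1/0.026)·13.97·1.228^(2/3)·√0.009 = 58.44 m³/s.
Q_A = 78.79 m³/s vs Q_B = 58.44 m³/s, so channel A carries more.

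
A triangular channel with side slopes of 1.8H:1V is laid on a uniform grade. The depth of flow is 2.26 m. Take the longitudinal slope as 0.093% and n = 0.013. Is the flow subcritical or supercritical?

subcritical

For a triangular section with side slope z = 1.8: A = zy² = 1.8×2.26² = 9.194 m²; P = 2y√(1+z²) = 2×2.26×2.059 = 9.307 m.
Hydraulic radius R = A/P = 9.194/9.307 = 0.9878 m.
V = (1/n) R^(2/3) √S = (1/0.013) × 0.9878^(2/3) × √0.00093 = 2.327 m/s. Hydraulic depth D_h = A/T = 9.194/8.136 = 1.13 m.
Froude number Fr = V/√(g·D_h) = 2.327/√(9.81×1.13) = 0.699, which is less than 1, so the flow is subcritical.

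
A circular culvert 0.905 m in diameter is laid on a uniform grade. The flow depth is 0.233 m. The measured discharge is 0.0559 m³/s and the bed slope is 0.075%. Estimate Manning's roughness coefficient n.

For a circular section of diameter D = 0.905 m at depth y = 0.233 m, the central angle is θ = 2 arccos(1 − 2y/D) = 2.129 rad. Then A = (D²/8)(θ − sin θ) = 0.1311 m² and P = Dθ/2 = 0.9632 m.
Hydraulic radius R = A/P = 0.1311/0.9632 = 0.1361 m.
Rearranging Manning's equation: n = (1/Q) A R^(2/3) S^(1/2) = (1/0.0559) × 0.1311 × 0.1361^(2/3) × √0.00075 = 0.017.

n = 0.017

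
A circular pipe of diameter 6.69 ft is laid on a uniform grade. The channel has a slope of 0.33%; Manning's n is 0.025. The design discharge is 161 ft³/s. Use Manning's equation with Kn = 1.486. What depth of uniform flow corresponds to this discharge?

Manning's equation rearranged: A R^(2/3) = nQ / (1.486·√S) = 0.025 × 161 / (1.486 × √0.0033) = 47.15.
Try y = 6.22 ft: A R^(2/3) = 53.25 — too large.
Try y = 4.21 ft: A R^(2/3) = 35.75 — too small.
Try y = 5.22 ft: A R^(2/3) = 47.19 — ≈ 47.15.

y_n = 5.22 ft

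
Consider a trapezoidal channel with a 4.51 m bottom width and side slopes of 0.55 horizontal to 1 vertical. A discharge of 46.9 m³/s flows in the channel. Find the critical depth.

y_c = 2.04 m

At critical depth, Q² T / (g A³) = 1, i.e. A³/T = Q²/g = 46.9²/9.81 = 224.2.
Try y = 2.42 m: A³/T = 393.8 — too large.
Try y = 1.81 m: A³/T = 152.2 — too small.
Try y = 2.04 m: A³/T = 224.6 — close enough.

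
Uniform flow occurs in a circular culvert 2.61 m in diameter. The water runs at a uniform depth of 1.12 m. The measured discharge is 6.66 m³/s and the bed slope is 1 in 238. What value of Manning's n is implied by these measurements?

n = 0.015

For a circular section of diameter D = 2.61 m at depth y = 1.12 m, the central angle is θ = 2 arccos(1 − 2y/D) = 2.857 rad. Then A = (D²/8)(θ − sin θ) = 2.194 m² and P = Dθ/2 = 3.729 m.
Hydraulic radius R = A/P = 2.194/3.729 = 0.5884 m.
Rearranging Manning's equation: n = (1/Q) A R^(2/3) S^(1/2) = (1/6.66) × 2.194 × 0.5884^(2/3) × √0.004202 = 0.015.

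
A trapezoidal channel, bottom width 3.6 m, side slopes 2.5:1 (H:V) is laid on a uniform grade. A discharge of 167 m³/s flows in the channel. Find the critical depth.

At critical depth, Q² T / (g A³) = 1, i.e. A³/T = Q²/g = 167²/9.81 = 2843.
At y = 3.65 m: A³/T = 4586 — high.
At y = 3.27 m: A³/T = 2861 — close enough.

y_c = 3.27 m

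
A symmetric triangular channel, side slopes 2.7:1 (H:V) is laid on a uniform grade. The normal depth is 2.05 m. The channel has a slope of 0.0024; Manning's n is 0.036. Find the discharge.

Q = 15 m³/s

For a triangular section with side slope z = 2.7: A = zy² = 2.7×2.05² = 11.35 m²; P = 2y√(1+z²) = 2×2.05×2.879 = 11.8 m.
Hydraulic radius R = A/P = 11.35/11.8 = 0.9612 m.
Manning's equation: Q = (1/n) A R^(2/3) S^(1/2) = (1/0.036) × 11.35 × 0.9612^(2/3) × 0.0024^(1/2) = 15 m³/s.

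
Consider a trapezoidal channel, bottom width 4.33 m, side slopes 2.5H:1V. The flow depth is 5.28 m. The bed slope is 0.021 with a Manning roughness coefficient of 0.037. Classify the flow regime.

supercritical

With bottom width b = 4.33 m and side slope z = 2.5: A = (b + zy)y = (4.33 + 2.5×5.28)×5.28 = 92.56 m²; P = b + 2y√(1+z²) = 4.33 + 2×5.28×2.693 = 32.76 m.
Hydraulic radius R = A/P = 92.56/32.76 = 2.825 m.
V = (1/n) R^(2/3) √S = (1/0.037) × 2.825^(2/3) × √0.021 = 7.827 m/s. Hydraulic depth D_h = A/T = 92.56/30.73 = 3.012 m.
Froude number Fr = V/√(g·D_h) = 7.827/√(9.81×3.012) = 1.44, which is greater than 1, so the flow is supercritical.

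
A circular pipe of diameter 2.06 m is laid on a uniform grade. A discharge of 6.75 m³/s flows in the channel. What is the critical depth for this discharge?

At critical depth, Q² T / (g A³) = 1, i.e. A³/T = Q²/g = 6.75²/9.81 = 4.644.
Try y = 1.39 m: A³/T = 7.097 — over.
Try y = 0.988 m: A³/T = 1.916 — short.
Try y = 1.25 m: A³/T = 4.709 — close enough.

y_c = 1.25 m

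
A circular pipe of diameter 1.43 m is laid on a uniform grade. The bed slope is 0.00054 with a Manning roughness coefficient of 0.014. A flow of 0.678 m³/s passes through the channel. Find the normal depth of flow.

Manning's equation rearranged: A R^(2/3) = nQ / (1·√S) = 0.014 × 0.678 / (√0.00054) = 0.4085.
Try y = 0.901 m: A R^(2/3) = 0.5849 — too large.
Try y = 0.528 m: A R^(2/3) = 0.2352 — too small.
Try y = 0.719 m: A R^(2/3) = 0.4083 — close enough.

y_n = 0.719 m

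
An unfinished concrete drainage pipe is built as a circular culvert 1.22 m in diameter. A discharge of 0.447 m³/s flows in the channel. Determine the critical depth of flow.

y_c = 0.355 m

At critical depth, Q² T / (g A³) = 1, i.e. A³/T = Q²/g = 0.447²/9.81 = 0.02037.
Try y = 0.27 m: A³/T = 0.007021 — short.
Try y = 0.404 m: A³/T = 0.03364 — over.
Try y = 0.355 m: A³/T = 0.02039 — close enough.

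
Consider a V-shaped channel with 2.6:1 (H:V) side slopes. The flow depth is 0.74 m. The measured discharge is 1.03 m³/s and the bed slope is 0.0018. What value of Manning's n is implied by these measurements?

n = 0.0289

For a triangular section with side slope z = 2.6: A = zy² = 2.6×0.74² = 1.424 m²; P = 2y√(1+z²) = 2×0.74×2.786 = 4.123 m.
Hydraulic radius R = A/P = 1.424/4.123 = 0.3453 m.
Rearranging Manning's equation: n = (1/Q) A R^(2/3) S^(1/2) = (1/1.03) × 1.424 × 0.3453^(2/3) × √0.0018 = 0.0289.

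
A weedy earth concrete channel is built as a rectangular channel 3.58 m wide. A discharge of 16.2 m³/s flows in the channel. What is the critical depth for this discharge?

y_c = 1.28 m

For a rectangular channel, critical depth y_c = (q²/g)^(1/3) where q = Q/b = 16.2/3.58 = 4.525 m²/s.
So y_c = (4.525²/9.81)^(1/3) = 1.28 m.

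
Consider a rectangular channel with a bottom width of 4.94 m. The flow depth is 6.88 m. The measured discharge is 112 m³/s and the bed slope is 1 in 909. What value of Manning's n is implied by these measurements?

Flow area A = b·y = 4.94 × 6.88 = 33.99 m². Wetted perimeter P = b + 2y = 4.94 + 2×6.88 = 18.7 m.
Hydraulic radius R = A/P = 33.99/18.7 = 1.817 m.
Rearranging Manning's equation: n = (1/Q) A R^(2/3) S^(1/2) = (1/112) × 33.99 × 1.817^(2/3) × √0.0011 = 0.015.

n = 0.015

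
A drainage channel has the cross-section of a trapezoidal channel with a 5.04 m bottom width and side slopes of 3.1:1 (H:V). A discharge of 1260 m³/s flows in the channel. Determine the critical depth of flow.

At critical depth, Q² T / (g A³) = 1, i.e. A³/T = Q²/g = 1260²/9.81 = 161800.
At y = 5.17 m: A³/T = 34830 — low.
At y = 8.52 m: A³/T = 332500 — high.
At y = 7.28 m: A³/T = 161800 — matches.

y_c = 7.28 m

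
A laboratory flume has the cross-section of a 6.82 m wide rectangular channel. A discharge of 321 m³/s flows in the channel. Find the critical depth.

y_c = 6.09 m

For a rectangular channel, critical depth y_c = (q²/g)^(1/3) where q = Q/b = 321/6.82 = 47.07 m²/s.
So y_c = (47.07²/9.81)^(1/3) = 6.09 m.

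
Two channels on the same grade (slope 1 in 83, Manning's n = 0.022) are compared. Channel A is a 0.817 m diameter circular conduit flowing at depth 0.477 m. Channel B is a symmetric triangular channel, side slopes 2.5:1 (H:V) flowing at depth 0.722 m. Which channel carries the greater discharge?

channel B

Channel A: For a circular section of diameter D = 0.817 m at depth y = 0.477 m, the central angle is θ = 2 arccos(1 − 2y/D) = 3.479 rad. Then A = (D²/8)(θ − sin θ) = 0.3178 m² and P = Dθ/2 = 1.421 m. Hydraulic radius R = A/P = 0.3178/1.421 = 0.2237 m. Q_A = (1/0.022)·0.3178·0.2237^(2/3)·√0.01205 = 0.5843 m³/s.
Channel B: For a triangular section with side slope z = 2.5: A = zy² = 2.5×0.722² = 1.303 m²; P = 2y√(1+z²) = 2×0.722×2.693 = 3.888 m. Hydraulic radius R = A/P = 1.303/3.888 = 0.3352 m. Q_B = (1/0.022)·1.303·0.3352^(2/3)·√0.01205 = 3.137 m³/s.
Q_A = 0.5843 m³/s vs Q_B = 3.137 m³/s, so channel B carries more.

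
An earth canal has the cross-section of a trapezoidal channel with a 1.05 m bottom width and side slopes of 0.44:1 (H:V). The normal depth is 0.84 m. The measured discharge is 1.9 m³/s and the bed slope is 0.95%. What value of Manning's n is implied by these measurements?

n = 0.0339

With bottom width b = 1.05 m and side slope z = 0.44: A = (b + zy)y = (1.05 + 0.44×0.84)×0.84 = 1.192 m²; P = b + 2y√(1+z²) = 1.05 + 2×0.84×1.093 = 2.885 m.
Hydraulic radius R = A/P = 1.192/2.885 = 0.4133 m.
Rearranging Manning's equation: n = (1/Q) A R^(2/3) S^(1/2) = (1/1.9) × 1.192 × 0.4133^(2/3) × √0.0095 = 0.0339.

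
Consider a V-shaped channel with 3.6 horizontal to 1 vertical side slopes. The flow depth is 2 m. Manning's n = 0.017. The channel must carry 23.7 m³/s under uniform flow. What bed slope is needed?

For a triangular section with side slope z = 3.6: A = zy² = 3.6×2² = 14.4 m²; P = 2y√(1+z²) = 2×2×3.736 = 14.95 m.
Hydraulic radius R = A/P = 14.4/14.95 = 0.9635 m.
From Manning's equation, S = [nQ / (1 A R^(2/3))]² = [0.017 × 23.7 / (1 × 14.4 × 0.9635^(2/3))]² = 0.000823.

S = 0.000823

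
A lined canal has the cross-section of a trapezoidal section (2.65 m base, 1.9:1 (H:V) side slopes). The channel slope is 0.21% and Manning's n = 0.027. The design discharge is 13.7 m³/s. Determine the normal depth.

y_n = 1.53 m

Manning's equation rearranged: A R^(2/3) = nQ / (1·√S) = 0.027 × 13.7 / (√0.0021) = 8.072.
Try y = 1.13 m: A R^(2/3) = 4.365 — short.
Try y = 1.53 m: A R^(2/3) = 8.055 — close enough.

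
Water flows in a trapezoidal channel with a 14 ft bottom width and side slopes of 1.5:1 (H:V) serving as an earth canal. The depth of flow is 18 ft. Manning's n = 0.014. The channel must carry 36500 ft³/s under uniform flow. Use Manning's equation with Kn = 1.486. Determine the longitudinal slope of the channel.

With bottom width b = 14 ft and side slope z = 1.5: A = (b + zy)y = (14 + 1.5×18)×18 = 738 ft²; P = b + 2y√(1+z²) = 14 + 2×18×1.803 = 78.9 ft.
Hydraulic radius R = A/P = 738/78.9 = 9.354 ft.
From Manning's equation, S = [nQ / (1.486 A R^(2/3))]² = [0.014 × 36500 / (1.486 × 738 × 9.354^(2/3))]² = 0.011.

S = 0.011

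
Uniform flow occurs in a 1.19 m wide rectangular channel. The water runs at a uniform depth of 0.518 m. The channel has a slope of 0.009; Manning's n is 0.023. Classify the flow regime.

subcritical

Flow area A = b·y = 1.19 × 0.518 = 0.6164 m². Wetted perimeter P = b + 2y = 1.19 + 2×0.518 = 2.226 m.
Hydraulic radius R = A/P = 0.6164/2.226 = 0.2769 m.
V = (1/n) R^(2/3) √S = (1/0.023) × 0.2769^(2/3) × √0.009 = 1.752 m/s. Hydraulic depth D_h = A/T = 0.6164/1.19 = 0.518 m.
Froude number Fr = V/√(g·D_h) = 1.752/√(9.81×0.518) = 0.777, which is less than 1, so the flow is subcritical.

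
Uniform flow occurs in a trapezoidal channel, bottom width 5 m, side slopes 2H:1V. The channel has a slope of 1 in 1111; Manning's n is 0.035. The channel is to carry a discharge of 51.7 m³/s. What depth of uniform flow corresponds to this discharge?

Manning's equation rearranged: A R^(2/3) = nQ / (1·√S) = 0.035 × 51.7 / (√0.0009001) = 60.31.
Trying y = 3.84 m: A R^(2/3) = 82.26 — over.
Trying y = 2.39 m: A R^(2/3) = 30.49 — short.
Trying y = 3.32 m: A R^(2/3) = 60.26 — ≈ 60.31.

y_n = 3.32 m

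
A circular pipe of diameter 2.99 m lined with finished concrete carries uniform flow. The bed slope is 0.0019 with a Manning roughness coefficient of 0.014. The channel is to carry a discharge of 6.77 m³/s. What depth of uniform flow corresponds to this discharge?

y_n = 1.27 m

Manning's equation rearranged: A R^(2/3) = nQ / (1·√S) = 0.014 × 6.77 / (√0.0019) = 2.174.
Try y = 1.48 m: A R^(2/3) = 2.842 — high.
Try y = 1.27 m: A R^(2/3) = 2.173 — close enough.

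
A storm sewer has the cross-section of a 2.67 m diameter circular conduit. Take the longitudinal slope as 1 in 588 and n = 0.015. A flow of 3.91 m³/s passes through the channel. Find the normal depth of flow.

y_n = 1.06 m

Manning's equation rearranged: A R^(2/3) = nQ / (1·√S) = 0.015 × 3.91 / (√0.001701) = 1.422.
At y = 0.846 m: A R^(2/3) = 0.9305 — too small.
At y = 1.31 m: A R^(2/3) = 2.07 — too large.
At y = 1.06 m: A R^(2/3) = 1.421 — ≈ 1.422.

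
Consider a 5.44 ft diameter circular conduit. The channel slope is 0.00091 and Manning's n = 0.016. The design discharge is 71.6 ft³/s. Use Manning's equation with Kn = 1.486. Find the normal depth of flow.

Manning's equation rearranged: A R^(2/3) = nQ / (1.486·√S) = 0.016 × 71.6 / (1.486 × √0.00091) = 25.56.
Trying y = 4.44 ft: A R^(2/3) = 28.42 — high.
Trying y = 3.24 ft: A R^(2/3) = 18.95 — low.
Trying y = 4.02 ft: A R^(2/3) = 25.57 — ≈ 25.56.

y_n = 4.02 ft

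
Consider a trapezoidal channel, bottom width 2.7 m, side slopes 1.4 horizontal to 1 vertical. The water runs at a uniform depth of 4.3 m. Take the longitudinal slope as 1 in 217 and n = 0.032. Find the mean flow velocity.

With bottom width b = 2.7 m and side slope z = 1.4: A = (b + zy)y = (2.7 + 1.4×4.3)×4.3 = 37.5 m²; P = b + 2y√(1+z²) = 2.7 + 2×4.3×1.72 = 17.5 m.
Hydraulic radius R = A/P = 37.5/17.5 = 2.143 m.
From Manning's equation, V = (1/n) R^(2/3) S^(1/2) = (1/0.032) × 2.143^(2/3) × 0.004608^(1/2) = 3.53 m/s.

V = 3.53 m/s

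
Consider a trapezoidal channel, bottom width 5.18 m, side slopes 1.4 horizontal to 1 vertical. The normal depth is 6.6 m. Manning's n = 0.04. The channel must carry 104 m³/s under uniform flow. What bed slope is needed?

With bottom width b = 5.18 m and side slope z = 1.4: A = (b + zy)y = (5.18 + 1.4×6.6)×6.6 = 95.17 m²; P = b + 2y√(1+z²) = 5.18 + 2×6.6×1.72 = 27.89 m.
Hydraulic radius R = A/P = 95.17/27.89 = 3.412 m.
From Manning's equation, S = [nQ / (1 A R^(2/3))]² = [0.04 × 104 / (1 × 95.17 × 3.412^(2/3))]² = 0.000372.

S = 0.000372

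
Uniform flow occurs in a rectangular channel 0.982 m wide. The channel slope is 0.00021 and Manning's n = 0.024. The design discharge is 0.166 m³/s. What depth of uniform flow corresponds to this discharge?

Manning's equation rearranged: A R^(2/3) = nQ / (1·√S) = 0.024 × 0.166 / (√0.00021) = 0.2749.
Try y = 0.761 m: A R^(2/3) = 0.3337 — too large.
Try y = 0.483 m: A R^(2/3) = 0.1849 — too small.
Try y = 0.654 m: A R^(2/3) = 0.2752 — ≈ 0.2749.

y_n = 0.654 m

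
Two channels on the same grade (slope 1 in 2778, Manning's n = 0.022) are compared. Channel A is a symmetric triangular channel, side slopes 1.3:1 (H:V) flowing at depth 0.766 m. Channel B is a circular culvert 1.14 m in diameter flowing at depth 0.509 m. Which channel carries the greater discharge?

Channel A: For a triangular section with side slope z = 1.3: A = zy² = 1.3×0.766² = 0.7628 m²; P = 2y√(1+z²) = 2×0.766×1.64 = 2.513 m. Hydraulic radius R = A/P = 0.7628/2.513 = 0.3036 m. Q_A = (1/0.022)·0.7628·0.3036^(2/3)·√0.00036 = 0.2971 m³/s.
Channel B: For a circular section of diameter D = 1.14 m at depth y = 0.509 m, the central angle is θ = 2 arccos(1 − 2y/D) = 2.927 rad. Then A = (D²/8)(θ − sin θ) = 0.4409 m² and P = Dθ/2 = 1.668 m. Hydraulic radius R = A/P = 0.4409/1.668 = 0.2643 m. Q_B = (1/0.022)·0.4409·0.2643^(2/3)·√0.00036 = 0.1566 m³/s.
Q_A = 0.2971 m³/s vs Q_B = 0.1566 m³/s, so channel A carries more.

channel A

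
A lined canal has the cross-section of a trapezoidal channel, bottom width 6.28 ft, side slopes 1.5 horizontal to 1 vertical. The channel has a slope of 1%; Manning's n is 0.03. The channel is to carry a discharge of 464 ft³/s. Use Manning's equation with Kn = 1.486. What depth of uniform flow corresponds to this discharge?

y_n = 4.14 ft

Manning's equation rearranged: A R^(2/3) = nQ / (1.486·√S) = 0.03 × 464 / (1.486 × √0.01) = 93.67.
Try y = 3.35 ft: A R^(2/3) = 61.37 — too small.
Try y = 4.69 ft: A R^(2/3) = 120.9 — too large.
Try y = 4.14 ft: A R^(2/3) = 93.67 — matches.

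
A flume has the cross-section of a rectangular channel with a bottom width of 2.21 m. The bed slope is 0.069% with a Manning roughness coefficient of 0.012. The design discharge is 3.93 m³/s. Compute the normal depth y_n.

y_n = 1.18 m

Manning's equation rearranged: A R^(2/3) = nQ / (1·√S) = 0.012 × 3.93 / (√0.00069) = 1.795.
At y = 1.02 m: A R^(2/3) = 1.477 — too small.
At y = 1.49 m: A R^(2/3) = 2.431 — too large.
At y = 1.18 m: A R^(2/3) = 1.794 — matches.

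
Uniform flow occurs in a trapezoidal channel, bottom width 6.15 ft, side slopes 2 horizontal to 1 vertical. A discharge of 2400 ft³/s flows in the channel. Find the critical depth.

At critical depth, Q² T / (g A³) = 1, i.e. A³/T = Q²/g = 2400²/32.2 = 178900.
At y = 9.07 ft: A³/T = 252000 — too large.
At y = 6.38 ft: A³/T = 55450 — too small.
At y = 8.39 ft: A³/T = 179300 — close enough.

y_c = 8.39 ft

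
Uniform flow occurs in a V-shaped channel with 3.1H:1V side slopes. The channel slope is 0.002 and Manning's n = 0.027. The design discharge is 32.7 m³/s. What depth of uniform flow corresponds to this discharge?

y_n = 2.41 m

Manning's equation rearranged: A R^(2/3) = nQ / (1·√S) = 0.027 × 32.7 / (√0.002) = 19.74.
Trying y = 2.92 m: A R^(2/3) = 32.91 — over.
Trying y = 2.41 m: A R^(2/3) = 19.73 — close enough.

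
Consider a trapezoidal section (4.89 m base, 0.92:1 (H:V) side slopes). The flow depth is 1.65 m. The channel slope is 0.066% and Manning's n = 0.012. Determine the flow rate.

With bottom width b = 4.89 m and side slope z = 0.92: A = (b + zy)y = (4.89 + 0.92×1.65)×1.65 = 10.57 m²; P = b + 2y√(1+z²) = 4.89 + 2×1.65×1.359 = 9.374 m.
Hydraulic radius R = A/P = 10.57/9.374 = 1.128 m.
Manning's equation: Q = (1/n) A R^(2/3) S^(1/2) = (1/0.012) × 10.57 × 1.128^(2/3) × 0.00066^(1/2) = 24.5 m³/s.

Q = 24.5 m³/s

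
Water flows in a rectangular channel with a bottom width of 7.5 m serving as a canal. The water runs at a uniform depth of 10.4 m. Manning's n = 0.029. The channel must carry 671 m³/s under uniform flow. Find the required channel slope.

Flow area A = b·y = 7.5 × 10.4 = 78 m². Wetted perimeter P = b + 2y = 7.5 + 2×10.4 = 28.3 m.
Hydraulic radius R = A/P = 78/28.3 = 2.756 m.
From Manning's equation, S = [nQ / (1 A R^(2/3))]² = [0.029 × 671 / (1 × 78 × 2.756^(2/3))]² = 0.0161.

S = 0.0161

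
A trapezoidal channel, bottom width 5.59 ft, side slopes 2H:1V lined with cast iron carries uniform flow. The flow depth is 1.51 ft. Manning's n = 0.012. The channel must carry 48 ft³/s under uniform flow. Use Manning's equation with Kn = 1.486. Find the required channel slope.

S = 0.000829

With bottom width b = 5.59 ft and side slope z = 2: A = (b + zy)y = (5.59 + 2×1.51)×1.51 = 13 ft²; P = b + 2y√(1+z²) = 5.59 + 2×1.51×2.236 = 12.34 ft.
Hydraulic radius R = A/P = 13/12.34 = 1.053 ft.
From Manning's equation, S = [nQ / (1.486 A R^(2/3))]² = [0.012 × 48 / (1.486 × 13 × 1.053^(2/3))]² = 0.000829.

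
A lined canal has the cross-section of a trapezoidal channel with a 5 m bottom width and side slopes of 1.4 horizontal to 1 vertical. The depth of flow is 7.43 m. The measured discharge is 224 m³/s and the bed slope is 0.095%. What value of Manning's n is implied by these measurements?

With bottom width b = 5 m and side slope z = 1.4: A = (b + zy)y = (5 + 1.4×7.43)×7.43 = 114.4 m²; P = b + 2y√(1+z²) = 5 + 2×7.43×1.72 = 30.57 m.
Hydraulic radius R = A/P = 114.4/30.57 = 3.744 m.
Rearranging Manning's equation: n = (1/Q) A R^(2/3) S^(1/2) = (1/224) × 114.4 × 3.744^(2/3) × √0.00095 = 0.038.

n = 0.038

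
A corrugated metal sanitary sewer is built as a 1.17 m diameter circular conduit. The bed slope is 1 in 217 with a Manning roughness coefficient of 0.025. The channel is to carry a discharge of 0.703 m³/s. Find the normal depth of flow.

y_n = 0.617 m

Manning's equation rearranged: A R^(2/3) = nQ / (1·√S) = 0.025 × 0.703 / (√0.004608) = 0.2589.
At y = 0.535 m: A R^(2/3) = 0.203 — short.
At y = 0.693 m: A R^(2/3) = 0.312 — over.
At y = 0.617 m: A R^(2/3) = 0.259 — matches.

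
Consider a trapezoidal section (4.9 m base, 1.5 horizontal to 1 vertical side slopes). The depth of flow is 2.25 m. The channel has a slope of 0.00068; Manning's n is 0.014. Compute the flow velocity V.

V = 2.37 m/s

With bottom width b = 4.9 m and side slope z = 1.5: A = (b + zy)y = (4.9 + 1.5×2.25)×2.25 = 18.62 m²; P = b + 2y√(1+z²) = 4.9 + 2×2.25×1.803 = 13.01 m.
Hydraulic radius R = A/P = 18.62/13.01 = 1.431 m.
From Manning's equation, V = (1/n) R^(2/3) S^(1/2) = (1/0.014) × 1.431^(2/3) × 0.00068^(1/2) = 2.37 m/s.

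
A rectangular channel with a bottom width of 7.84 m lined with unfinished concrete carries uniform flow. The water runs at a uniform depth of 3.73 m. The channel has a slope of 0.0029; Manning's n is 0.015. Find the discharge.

Flow area A = b·y = 7.84 × 3.73 = 29.24 m². Wetted perimeter P = b + 2y = 7.84 + 2×3.73 = 15.3 m.
Hydraulic radius R = A/P = 29.24/15.3 = 1.911 m.
Manning's equation: Q = (1/n) A R^(2/3) S^(1/2) = (1/0.015) × 29.24 × 1.911^(2/3) × 0.0029^(1/2) = 162 m³/s.

Q = 162 m³/s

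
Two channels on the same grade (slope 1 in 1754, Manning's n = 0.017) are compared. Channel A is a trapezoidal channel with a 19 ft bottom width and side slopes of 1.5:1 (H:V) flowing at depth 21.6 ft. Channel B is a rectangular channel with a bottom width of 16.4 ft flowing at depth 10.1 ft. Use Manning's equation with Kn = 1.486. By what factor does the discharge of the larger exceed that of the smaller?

12.5

Channel A: With bottom width b = 19 ft and side slope z = 1.5: A = (b + zy)y = (19 + 1.5×21.6)×21.6 = 1110 ft²; P = b + 2y√(1+z²) = 19 + 2×21.6×1.803 = 96.88 ft. Hydraulic radius R = A/P = 1110/96.88 = 11.46 ft. Q_A = (1.486/0.017)·1110·11.46^(2/3)·√0.0005701 = 11780 ft³/s.
Channel B: Flow area A = b·y = 16.4 × 10.1 = 165.6 ft². Wetted perimeter P = b + 2y = 16.4 + 2×10.1 = 36.6 ft. Hydraulic radius R = A/P = 165.6/36.6 = 4.526 ft. Q_B = (1.486/0.017)·165.6·4.526^(2/3)·√0.0005701 = 945.9 ft³/s.
The larger discharge is 11780 ft³/s and the smaller is 945.9 ft³/s; the ratio is 12.5.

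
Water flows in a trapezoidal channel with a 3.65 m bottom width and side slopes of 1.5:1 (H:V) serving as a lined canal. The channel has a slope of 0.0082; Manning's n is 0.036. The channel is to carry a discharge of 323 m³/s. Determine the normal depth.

Manning's equation rearranged: A R^(2/3) = nQ / (1·√S) = 0.036 × 323 / (√0.0082) = 128.4.
At y = 6.38 m: A R^(2/3) = 181.8 — too large.
At y = 3.94 m: A R^(2/3) = 61.95 — too small.
At y = 5.48 m: A R^(2/3) = 128.6 — close enough.

y_n = 5.48 m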